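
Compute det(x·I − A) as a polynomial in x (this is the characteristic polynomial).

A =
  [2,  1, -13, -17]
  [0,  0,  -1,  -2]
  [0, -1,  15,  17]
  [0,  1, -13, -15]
x^4 - 2*x^3 - 3*x^2 + 4*x + 4

Expanding det(x·I − A) (e.g. by cofactor expansion or by noting that A is similar to its Jordan form J, which has the same characteristic polynomial as A) gives
  χ_A(x) = x^4 - 2*x^3 - 3*x^2 + 4*x + 4
which factors as (x - 2)^2*(x + 1)^2. The eigenvalues (with algebraic multiplicities) are λ = -1 with multiplicity 2, λ = 2 with multiplicity 2.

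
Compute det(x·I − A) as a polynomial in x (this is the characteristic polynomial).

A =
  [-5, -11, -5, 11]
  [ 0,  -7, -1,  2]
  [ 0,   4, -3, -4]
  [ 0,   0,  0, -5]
x^4 + 20*x^3 + 150*x^2 + 500*x + 625

Expanding det(x·I − A) (e.g. by cofactor expansion or by noting that A is similar to its Jordan form J, which has the same characteristic polynomial as A) gives
  χ_A(x) = x^4 + 20*x^3 + 150*x^2 + 500*x + 625
which factors as (x + 5)^4. The eigenvalues (with algebraic multiplicities) are λ = -5 with multiplicity 4.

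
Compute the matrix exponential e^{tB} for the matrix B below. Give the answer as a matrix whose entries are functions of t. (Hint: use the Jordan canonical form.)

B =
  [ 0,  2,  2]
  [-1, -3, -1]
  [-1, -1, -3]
e^{tB} =
  [2*t*exp(-2*t) + exp(-2*t), 2*t*exp(-2*t), 2*t*exp(-2*t)]
  [-t*exp(-2*t), -t*exp(-2*t) + exp(-2*t), -t*exp(-2*t)]
  [-t*exp(-2*t), -t*exp(-2*t), -t*exp(-2*t) + exp(-2*t)]

Strategy: write B = P · J · P⁻¹ where J is a Jordan canonical form, so e^{tB} = P · e^{tJ} · P⁻¹, and e^{tJ} can be computed block-by-block.

B has Jordan form
J =
  [-2,  1,  0]
  [ 0, -2,  0]
  [ 0,  0, -2]
(up to reordering of blocks).

Per-block formulas:
  For a 2×2 Jordan block J_2(-2): exp(t · J_2(-2)) = e^(-2t)·(I + t·N), where N is the 2×2 nilpotent shift.
  For a 1×1 block at λ = -2: exp(t · [-2]) = [e^(-2t)].

After assembling e^{tJ} and conjugating by P, we get:

e^{tB} =
  [2*t*exp(-2*t) + exp(-2*t), 2*t*exp(-2*t), 2*t*exp(-2*t)]
  [-t*exp(-2*t), -t*exp(-2*t) + exp(-2*t), -t*exp(-2*t)]
  [-t*exp(-2*t), -t*exp(-2*t), -t*exp(-2*t) + exp(-2*t)]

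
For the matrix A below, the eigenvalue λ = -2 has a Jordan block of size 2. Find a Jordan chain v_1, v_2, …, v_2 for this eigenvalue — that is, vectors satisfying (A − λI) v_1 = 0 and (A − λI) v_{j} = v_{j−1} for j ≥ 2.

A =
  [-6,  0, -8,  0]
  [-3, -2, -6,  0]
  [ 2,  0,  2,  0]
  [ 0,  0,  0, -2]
A Jordan chain for λ = -2 of length 2:
v_1 = (-4, -3, 2, 0)ᵀ
v_2 = (1, 0, 0, 0)ᵀ

Let N = A − (-2)·I. We want v_2 with N^2 v_2 = 0 but N^1 v_2 ≠ 0; then v_{j-1} := N · v_j for j = 2, …, 2.

Pick v_2 = (1, 0, 0, 0)ᵀ.
Then v_1 = N · v_2 = (-4, -3, 2, 0)ᵀ.

Sanity check: (A − (-2)·I) v_1 = (0, 0, 0, 0)ᵀ = 0. ✓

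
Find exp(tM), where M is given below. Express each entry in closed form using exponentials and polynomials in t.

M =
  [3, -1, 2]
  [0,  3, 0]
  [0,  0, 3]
e^{tM} =
  [exp(3*t), -t*exp(3*t), 2*t*exp(3*t)]
  [0, exp(3*t), 0]
  [0, 0, exp(3*t)]

Strategy: write M = P · J · P⁻¹ where J is a Jordan canonical form, so e^{tM} = P · e^{tJ} · P⁻¹, and e^{tJ} can be computed block-by-block.

M has Jordan form
J =
  [3, 1, 0]
  [0, 3, 0]
  [0, 0, 3]
(up to reordering of blocks).

Per-block formulas:
  For a 2×2 Jordan block J_2(3): exp(t · J_2(3)) = e^(3t)·(I + t·N), where N is the 2×2 nilpotent shift.
  For a 1×1 block at λ = 3: exp(t · [3]) = [e^(3t)].

After assembling e^{tJ} and conjugating by P, we get:

e^{tM} =
  [exp(3*t), -t*exp(3*t), 2*t*exp(3*t)]
  [0, exp(3*t), 0]
  [0, 0, exp(3*t)]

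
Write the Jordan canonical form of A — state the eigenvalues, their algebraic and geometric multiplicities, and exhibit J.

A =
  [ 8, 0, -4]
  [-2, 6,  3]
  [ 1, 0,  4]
J_3(6)

The characteristic polynomial is
  det(x·I − A) = x^3 - 18*x^2 + 108*x - 216 = (x - 6)^3

Eigenvalues and multiplicities (the geometric multiplicity of λ is n − rank(A − λI), which equals the number of Jordan blocks for λ):
  λ = 6: algebraic multiplicity = 3, geometric multiplicity = 1

Determining the block sizes for each eigenvalue:
  λ = 6: one block (gm = 1), so the single block has size am = 3 → block sizes [3]

Assembling the blocks gives a Jordan form
J =
  [6, 1, 0]
  [0, 6, 1]
  [0, 0, 6]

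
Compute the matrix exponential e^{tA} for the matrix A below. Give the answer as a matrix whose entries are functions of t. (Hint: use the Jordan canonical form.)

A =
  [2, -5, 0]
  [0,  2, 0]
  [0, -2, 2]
e^{tA} =
  [exp(2*t), -5*t*exp(2*t), 0]
  [0, exp(2*t), 0]
  [0, -2*t*exp(2*t), exp(2*t)]

Strategy: write A = P · J · P⁻¹ where J is a Jordan canonical form, so e^{tA} = P · e^{tJ} · P⁻¹, and e^{tJ} can be computed block-by-block.

A has Jordan form
J =
  [2, 1, 0]
  [0, 2, 0]
  [0, 0, 2]
(up to reordering of blocks).

Per-block formulas:
  For a 1×1 block at λ = 2: exp(t · [2]) = [e^(2t)].
  For a 2×2 Jordan block J_2(2): exp(t · J_2(2)) = e^(2t)·(I + t·N), where N is the 2×2 nilpotent shift.

After assembling e^{tJ} and conjugating by P, we get:

e^{tA} =
  [exp(2*t), -5*t*exp(2*t), 0]
  [0, exp(2*t), 0]
  [0, -2*t*exp(2*t), exp(2*t)]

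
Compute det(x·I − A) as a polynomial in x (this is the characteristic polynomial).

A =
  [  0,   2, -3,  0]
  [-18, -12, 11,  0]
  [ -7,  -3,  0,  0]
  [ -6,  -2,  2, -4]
x^4 + 16*x^3 + 96*x^2 + 256*x + 256

Expanding det(x·I − A) (e.g. by cofactor expansion or by noting that A is similar to its Jordan form J, which has the same characteristic polynomial as A) gives
  χ_A(x) = x^4 + 16*x^3 + 96*x^2 + 256*x + 256
which factors as (x + 4)^4. The eigenvalues (with algebraic multiplicities) are λ = -4 with multiplicity 4.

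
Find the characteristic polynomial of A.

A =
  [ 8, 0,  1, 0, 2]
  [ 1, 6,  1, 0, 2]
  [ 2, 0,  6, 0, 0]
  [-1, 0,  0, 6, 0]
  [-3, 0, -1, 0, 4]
x^5 - 30*x^4 + 360*x^3 - 2160*x^2 + 6480*x - 7776

Expanding det(x·I − A) (e.g. by cofactor expansion or by noting that A is similar to its Jordan form J, which has the same characteristic polynomial as A) gives
  χ_A(x) = x^5 - 30*x^4 + 360*x^3 - 2160*x^2 + 6480*x - 7776
which factors as (x - 6)^5. The eigenvalues (with algebraic multiplicities) are λ = 6 with multiplicity 5.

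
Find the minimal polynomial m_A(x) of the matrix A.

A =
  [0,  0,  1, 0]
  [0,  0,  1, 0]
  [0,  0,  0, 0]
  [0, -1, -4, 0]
x^3

The characteristic polynomial is χ_A(x) = x^4, so the eigenvalues are known. The minimal polynomial is
  m_A(x) = Π_λ (x − λ)^{k_λ}
where k_λ is the size of the *largest* Jordan block for λ (equivalently, the smallest k with (A − λI)^k v = 0 for every generalised eigenvector v of λ).

  λ = 0: largest Jordan block has size 3, contributing (x − 0)^3

So m_A(x) = x^3 = x^3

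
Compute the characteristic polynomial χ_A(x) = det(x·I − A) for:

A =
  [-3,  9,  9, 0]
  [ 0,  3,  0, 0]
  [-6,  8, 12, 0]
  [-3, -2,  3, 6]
x^4 - 18*x^3 + 117*x^2 - 324*x + 324

Expanding det(x·I − A) (e.g. by cofactor expansion or by noting that A is similar to its Jordan form J, which has the same characteristic polynomial as A) gives
  χ_A(x) = x^4 - 18*x^3 + 117*x^2 - 324*x + 324
which factors as (x - 6)^2*(x - 3)^2. The eigenvalues (with algebraic multiplicities) are λ = 3 with multiplicity 2, λ = 6 with multiplicity 2.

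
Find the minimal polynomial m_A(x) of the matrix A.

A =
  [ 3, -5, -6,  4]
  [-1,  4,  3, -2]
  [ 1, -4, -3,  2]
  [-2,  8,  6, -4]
x^3

The characteristic polynomial is χ_A(x) = x^4, so the eigenvalues are known. The minimal polynomial is
  m_A(x) = Π_λ (x − λ)^{k_λ}
where k_λ is the size of the *largest* Jordan block for λ (equivalently, the smallest k with (A − λI)^k v = 0 for every generalised eigenvector v of λ).

  λ = 0: largest Jordan block has size 3, contributing (x − 0)^3

So m_A(x) = x^3 = x^3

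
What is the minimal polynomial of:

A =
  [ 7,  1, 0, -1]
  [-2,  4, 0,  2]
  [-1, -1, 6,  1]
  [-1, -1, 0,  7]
x^2 - 12*x + 36

The characteristic polynomial is χ_A(x) = (x - 6)^4, so the eigenvalues are known. The minimal polynomial is
  m_A(x) = Π_λ (x − λ)^{k_λ}
where k_λ is the size of the *largest* Jordan block for λ (equivalently, the smallest k with (A − λI)^k v = 0 for every generalised eigenvector v of λ).

  λ = 6: largest Jordan block has size 2, contributing (x − 6)^2

So m_A(x) = (x - 6)^2 = x^2 - 12*x + 36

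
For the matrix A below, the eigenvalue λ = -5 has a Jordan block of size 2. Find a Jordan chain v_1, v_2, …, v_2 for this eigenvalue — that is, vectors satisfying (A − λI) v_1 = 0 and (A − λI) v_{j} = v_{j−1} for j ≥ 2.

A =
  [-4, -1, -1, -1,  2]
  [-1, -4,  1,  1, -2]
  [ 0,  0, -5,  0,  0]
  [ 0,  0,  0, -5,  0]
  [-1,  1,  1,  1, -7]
A Jordan chain for λ = -5 of length 2:
v_1 = (1, -1, 0, 0, -1)ᵀ
v_2 = (1, 0, 0, 0, 0)ᵀ

Let N = A − (-5)·I. We want v_2 with N^2 v_2 = 0 but N^1 v_2 ≠ 0; then v_{j-1} := N · v_j for j = 2, …, 2.

Pick v_2 = (1, 0, 0, 0, 0)ᵀ.
Then v_1 = N · v_2 = (1, -1, 0, 0, -1)ᵀ.

Sanity check: (A − (-5)·I) v_1 = (0, 0, 0, 0, 0)ᵀ = 0. ✓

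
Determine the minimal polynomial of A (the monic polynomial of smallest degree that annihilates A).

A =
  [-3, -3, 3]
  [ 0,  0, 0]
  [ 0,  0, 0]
x^2 + 3*x

The characteristic polynomial is χ_A(x) = x^2*(x + 3), so the eigenvalues are known. The minimal polynomial is
  m_A(x) = Π_λ (x − λ)^{k_λ}
where k_λ is the size of the *largest* Jordan block for λ (equivalently, the smallest k with (A − λI)^k v = 0 for every generalised eigenvector v of λ).

  λ = -3: largest Jordan block has size 1, contributing (x + 3)
  λ = 0: largest Jordan block has size 1, contributing (x − 0)

So m_A(x) = x*(x + 3) = x^2 + 3*x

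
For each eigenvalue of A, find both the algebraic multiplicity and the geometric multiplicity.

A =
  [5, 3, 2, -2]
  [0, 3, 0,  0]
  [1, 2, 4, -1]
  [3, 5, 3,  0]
λ = 3: alg = 4, geom = 2

Step 1 — factor the characteristic polynomial to read off the algebraic multiplicities:
  χ_A(x) = (x - 3)^4

Step 2 — compute geometric multiplicities via the rank-nullity identity g(λ) = n − rank(A − λI):
  rank(A − (3)·I) = 2, so dim ker(A − (3)·I) = n − 2 = 2

Summary:
  λ = 3: algebraic multiplicity = 4, geometric multiplicity = 2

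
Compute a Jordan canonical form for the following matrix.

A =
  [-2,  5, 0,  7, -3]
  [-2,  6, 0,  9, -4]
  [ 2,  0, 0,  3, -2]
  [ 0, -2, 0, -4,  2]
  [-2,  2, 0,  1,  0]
J_2(0) ⊕ J_2(0) ⊕ J_1(0)

The characteristic polynomial is
  det(x·I − A) = x^5

Eigenvalues and multiplicities (the geometric multiplicity of λ is n − rank(A − λI), which equals the number of Jordan blocks for λ):
  λ = 0: algebraic multiplicity = 5, geometric multiplicity = 3

Determining the block sizes for each eigenvalue:
  λ = 0: with am = 5 and gm = 3, the partition is not yet determined (e.g. several partitions of 5 into 3 parts exist). Let N = A − (0)·I. Computing rank(N^1) = 2, rank(N^2) = 0; the number of blocks of size ≥ j is rank(N^{j−1}) − rank(N^j), giving [3, 2]. So we have 2 block(s) of size 2, 1 block(s) of size 1 → block sizes [2, 2, 1]

Assembling the blocks gives a Jordan form
J =
  [0, 1, 0, 0, 0]
  [0, 0, 0, 0, 0]
  [0, 0, 0, 1, 0]
  [0, 0, 0, 0, 0]
  [0, 0, 0, 0, 0]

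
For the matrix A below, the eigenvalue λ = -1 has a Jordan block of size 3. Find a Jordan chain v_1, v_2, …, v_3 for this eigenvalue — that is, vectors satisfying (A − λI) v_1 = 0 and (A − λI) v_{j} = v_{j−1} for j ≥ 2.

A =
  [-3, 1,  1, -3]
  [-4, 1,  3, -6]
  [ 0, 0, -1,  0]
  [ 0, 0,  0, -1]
A Jordan chain for λ = -1 of length 3:
v_1 = (1, 2, 0, 0)ᵀ
v_2 = (1, 3, 0, 0)ᵀ
v_3 = (0, 0, 1, 0)ᵀ

Let N = A − (-1)·I. We want v_3 with N^3 v_3 = 0 but N^2 v_3 ≠ 0; then v_{j-1} := N · v_j for j = 3, …, 2.

Pick v_3 = (0, 0, 1, 0)ᵀ.
Then v_2 = N · v_3 = (1, 3, 0, 0)ᵀ.
Then v_1 = N · v_2 = (1, 2, 0, 0)ᵀ.

Sanity check: (A − (-1)·I) v_1 = (0, 0, 0, 0)ᵀ = 0. ✓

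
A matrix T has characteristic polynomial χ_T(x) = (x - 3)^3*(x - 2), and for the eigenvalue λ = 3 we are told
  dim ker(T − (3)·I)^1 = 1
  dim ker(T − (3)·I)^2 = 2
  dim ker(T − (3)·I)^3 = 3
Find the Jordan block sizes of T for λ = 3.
Block sizes for λ = 3: [3]

From the dimensions of kernels of powers, the number of Jordan blocks of size at least j is d_j − d_{j−1} where d_j = dim ker(N^j) (with d_0 = 0). Computing the differences gives [1, 1, 1].
The number of blocks of size exactly k is (#blocks of size ≥ k) − (#blocks of size ≥ k + 1), so the partition is: 1 block(s) of size 3.
In nonincreasing order the block sizes are [3].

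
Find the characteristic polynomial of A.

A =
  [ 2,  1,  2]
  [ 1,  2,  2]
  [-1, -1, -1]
x^3 - 3*x^2 + 3*x - 1

Expanding det(x·I − A) (e.g. by cofactor expansion or by noting that A is similar to its Jordan form J, which has the same characteristic polynomial as A) gives
  χ_A(x) = x^3 - 3*x^2 + 3*x - 1
which factors as (x - 1)^3. The eigenvalues (with algebraic multiplicities) are λ = 1 with multiplicity 3.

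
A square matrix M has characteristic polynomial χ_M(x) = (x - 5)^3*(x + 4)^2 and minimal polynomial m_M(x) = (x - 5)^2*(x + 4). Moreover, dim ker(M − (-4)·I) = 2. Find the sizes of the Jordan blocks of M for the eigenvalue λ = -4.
Block sizes for λ = -4: [1, 1]

Step 1 — from the characteristic polynomial, algebraic multiplicity of λ = -4 is 2. From dim ker(M − (-4)·I) = 2, there are exactly 2 Jordan blocks for λ = -4.
Step 2 — from the minimal polynomial, the factor (x + 4) tells us the largest block for λ = -4 has size 1.
Step 3 — with total size 2, 2 blocks, and largest block 1, the block sizes (in nonincreasing order) are [1, 1].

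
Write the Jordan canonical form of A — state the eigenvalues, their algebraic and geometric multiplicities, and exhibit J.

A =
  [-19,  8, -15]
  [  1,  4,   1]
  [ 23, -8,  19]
J_1(-4) ⊕ J_2(4)

The characteristic polynomial is
  det(x·I − A) = x^3 - 4*x^2 - 16*x + 64 = (x - 4)^2*(x + 4)

Eigenvalues and multiplicities (the geometric multiplicity of λ is n − rank(A − λI), which equals the number of Jordan blocks for λ):
  λ = -4: algebraic multiplicity = 1, geometric multiplicity = 1
  λ = 4: algebraic multiplicity = 2, geometric multiplicity = 1

Determining the block sizes for each eigenvalue:
  λ = -4: one block (gm = 1), so the single block has size am = 1 → block sizes [1]
  λ = 4: one block (gm = 1), so the single block has size am = 2 → block sizes [2]

Assembling the blocks gives a Jordan form
J =
  [-4, 0, 0]
  [ 0, 4, 1]
  [ 0, 0, 4]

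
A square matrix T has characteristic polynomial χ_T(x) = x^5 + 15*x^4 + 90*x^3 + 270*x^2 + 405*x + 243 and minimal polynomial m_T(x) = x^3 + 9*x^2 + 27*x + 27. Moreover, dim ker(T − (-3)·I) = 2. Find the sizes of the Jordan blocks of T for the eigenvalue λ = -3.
Block sizes for λ = -3: [3, 2]

Step 1 — from the characteristic polynomial, algebraic multiplicity of λ = -3 is 5. From dim ker(T − (-3)·I) = 2, there are exactly 2 Jordan blocks for λ = -3.
Step 2 — from the minimal polynomial, the factor (x + 3)^3 tells us the largest block for λ = -3 has size 3.
Step 3 — with total size 5, 2 blocks, and largest block 3, the block sizes (in nonincreasing order) are [3, 2].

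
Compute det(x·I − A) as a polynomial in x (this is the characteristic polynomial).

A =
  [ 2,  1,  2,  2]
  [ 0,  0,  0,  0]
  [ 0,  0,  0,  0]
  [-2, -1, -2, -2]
x^4

Expanding det(x·I − A) (e.g. by cofactor expansion or by noting that A is similar to its Jordan form J, which has the same characteristic polynomial as A) gives
  χ_A(x) = x^4
which factors as x^4. The eigenvalues (with algebraic multiplicities) are λ = 0 with multiplicity 4.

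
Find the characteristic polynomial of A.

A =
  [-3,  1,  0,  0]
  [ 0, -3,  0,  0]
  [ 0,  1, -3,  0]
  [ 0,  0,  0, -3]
x^4 + 12*x^3 + 54*x^2 + 108*x + 81

Expanding det(x·I − A) (e.g. by cofactor expansion or by noting that A is similar to its Jordan form J, which has the same characteristic polynomial as A) gives
  χ_A(x) = x^4 + 12*x^3 + 54*x^2 + 108*x + 81
which factors as (x + 3)^4. The eigenvalues (with algebraic multiplicities) are λ = -3 with multiplicity 4.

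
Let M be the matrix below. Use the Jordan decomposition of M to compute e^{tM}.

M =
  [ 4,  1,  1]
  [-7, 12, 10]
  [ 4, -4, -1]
e^{tM} =
  [-t^2*exp(5*t) - t*exp(5*t) + exp(5*t), t^2*exp(5*t) + t*exp(5*t), 3*t^2*exp(5*t)/2 + t*exp(5*t)]
  [-t^2*exp(5*t) - 7*t*exp(5*t), t^2*exp(5*t) + 7*t*exp(5*t) + exp(5*t), 3*t^2*exp(5*t)/2 + 10*t*exp(5*t)]
  [4*t*exp(5*t), -4*t*exp(5*t), -6*t*exp(5*t) + exp(5*t)]

Strategy: write M = P · J · P⁻¹ where J is a Jordan canonical form, so e^{tM} = P · e^{tJ} · P⁻¹, and e^{tJ} can be computed block-by-block.

M has Jordan form
J =
  [5, 1, 0]
  [0, 5, 1]
  [0, 0, 5]
(up to reordering of blocks).

Per-block formulas:
  For a 3×3 Jordan block J_3(5): exp(t · J_3(5)) = e^(5t)·(I + t·N + (t^2/2)·N^2), where N is the 3×3 nilpotent shift.

After assembling e^{tJ} and conjugating by P, we get:

e^{tM} =
  [-t^2*exp(5*t) - t*exp(5*t) + exp(5*t), t^2*exp(5*t) + t*exp(5*t), 3*t^2*exp(5*t)/2 + t*exp(5*t)]
  [-t^2*exp(5*t) - 7*t*exp(5*t), t^2*exp(5*t) + 7*t*exp(5*t) + exp(5*t), 3*t^2*exp(5*t)/2 + 10*t*exp(5*t)]
  [4*t*exp(5*t), -4*t*exp(5*t), -6*t*exp(5*t) + exp(5*t)]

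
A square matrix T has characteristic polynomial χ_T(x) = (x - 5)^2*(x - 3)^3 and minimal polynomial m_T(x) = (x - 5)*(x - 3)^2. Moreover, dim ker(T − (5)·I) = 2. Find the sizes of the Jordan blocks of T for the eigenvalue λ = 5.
Block sizes for λ = 5: [1, 1]

Step 1 — from the characteristic polynomial, algebraic multiplicity of λ = 5 is 2. From dim ker(T − (5)·I) = 2, there are exactly 2 Jordan blocks for λ = 5.
Step 2 — from the minimal polynomial, the factor (x − 5) tells us the largest block for λ = 5 has size 1.
Step 3 — with total size 2, 2 blocks, and largest block 1, the block sizes (in nonincreasing order) are [1, 1].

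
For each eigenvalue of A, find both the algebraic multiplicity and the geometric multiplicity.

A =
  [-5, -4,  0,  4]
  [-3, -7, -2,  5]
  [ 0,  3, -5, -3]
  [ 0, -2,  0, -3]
λ = -5: alg = 4, geom = 2

Step 1 — factor the characteristic polynomial to read off the algebraic multiplicities:
  χ_A(x) = (x + 5)^4

Step 2 — compute geometric multiplicities via the rank-nullity identity g(λ) = n − rank(A − λI):
  rank(A − (-5)·I) = 2, so dim ker(A − (-5)·I) = n − 2 = 2

Summary:
  λ = -5: algebraic multiplicity = 4, geometric multiplicity = 2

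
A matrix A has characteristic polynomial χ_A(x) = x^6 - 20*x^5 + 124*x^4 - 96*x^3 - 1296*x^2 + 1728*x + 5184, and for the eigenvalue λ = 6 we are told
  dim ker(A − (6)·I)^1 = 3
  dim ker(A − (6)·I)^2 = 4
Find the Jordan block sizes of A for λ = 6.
Block sizes for λ = 6: [2, 1, 1]

From the dimensions of kernels of powers, the number of Jordan blocks of size at least j is d_j − d_{j−1} where d_j = dim ker(N^j) (with d_0 = 0). Computing the differences gives [3, 1].
The number of blocks of size exactly k is (#blocks of size ≥ k) − (#blocks of size ≥ k + 1), so the partition is: 2 block(s) of size 1, 1 block(s) of size 2.
In nonincreasing order the block sizes are [2, 1, 1].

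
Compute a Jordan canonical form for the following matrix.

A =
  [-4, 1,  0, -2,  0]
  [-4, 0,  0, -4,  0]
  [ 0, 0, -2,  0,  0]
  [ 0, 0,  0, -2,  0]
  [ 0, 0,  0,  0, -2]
J_2(-2) ⊕ J_1(-2) ⊕ J_1(-2) ⊕ J_1(-2)

The characteristic polynomial is
  det(x·I − A) = x^5 + 10*x^4 + 40*x^3 + 80*x^2 + 80*x + 32 = (x + 2)^5

Eigenvalues and multiplicities (the geometric multiplicity of λ is n − rank(A − λI), which equals the number of Jordan blocks for λ):
  λ = -2: algebraic multiplicity = 5, geometric multiplicity = 4

Determining the block sizes for each eigenvalue:
  λ = -2: 4 blocks summing to 5 forces exactly one block of size 2 and the rest size 1 → block sizes [2, 1, 1, 1]

Assembling the blocks gives a Jordan form
J =
  [-2,  1,  0,  0,  0]
  [ 0, -2,  0,  0,  0]
  [ 0,  0, -2,  0,  0]
  [ 0,  0,  0, -2,  0]
  [ 0,  0,  0,  0, -2]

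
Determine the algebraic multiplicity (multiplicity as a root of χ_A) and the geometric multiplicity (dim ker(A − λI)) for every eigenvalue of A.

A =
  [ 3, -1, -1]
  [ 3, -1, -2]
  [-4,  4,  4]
λ = 2: alg = 3, geom = 1

Step 1 — factor the characteristic polynomial to read off the algebraic multiplicities:
  χ_A(x) = (x - 2)^3

Step 2 — compute geometric multiplicities via the rank-nullity identity g(λ) = n − rank(A − λI):
  rank(A − (2)·I) = 2, so dim ker(A − (2)·I) = n − 2 = 1

Summary:
  λ = 2: algebraic multiplicity = 3, geometric multiplicity = 1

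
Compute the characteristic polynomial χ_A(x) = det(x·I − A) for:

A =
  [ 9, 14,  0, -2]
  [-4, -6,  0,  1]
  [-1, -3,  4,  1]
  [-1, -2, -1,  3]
x^4 - 10*x^3 + 36*x^2 - 54*x + 27

Expanding det(x·I − A) (e.g. by cofactor expansion or by noting that A is similar to its Jordan form J, which has the same characteristic polynomial as A) gives
  χ_A(x) = x^4 - 10*x^3 + 36*x^2 - 54*x + 27
which factors as (x - 3)^3*(x - 1). The eigenvalues (with algebraic multiplicities) are λ = 1 with multiplicity 1, λ = 3 with multiplicity 3.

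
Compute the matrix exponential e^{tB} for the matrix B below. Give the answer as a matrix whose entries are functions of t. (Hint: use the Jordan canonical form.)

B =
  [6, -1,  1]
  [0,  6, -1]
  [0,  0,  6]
e^{tB} =
  [exp(6*t), -t*exp(6*t), t^2*exp(6*t)/2 + t*exp(6*t)]
  [0, exp(6*t), -t*exp(6*t)]
  [0, 0, exp(6*t)]

Strategy: write B = P · J · P⁻¹ where J is a Jordan canonical form, so e^{tB} = P · e^{tJ} · P⁻¹, and e^{tJ} can be computed block-by-block.

B has Jordan form
J =
  [6, 1, 0]
  [0, 6, 1]
  [0, 0, 6]
(up to reordering of blocks).

Per-block formulas:
  For a 3×3 Jordan block J_3(6): exp(t · J_3(6)) = e^(6t)·(I + t·N + (t^2/2)·N^2), where N is the 3×3 nilpotent shift.

After assembling e^{tJ} and conjugating by P, we get:

e^{tB} =
  [exp(6*t), -t*exp(6*t), t^2*exp(6*t)/2 + t*exp(6*t)]
  [0, exp(6*t), -t*exp(6*t)]
  [0, 0, exp(6*t)]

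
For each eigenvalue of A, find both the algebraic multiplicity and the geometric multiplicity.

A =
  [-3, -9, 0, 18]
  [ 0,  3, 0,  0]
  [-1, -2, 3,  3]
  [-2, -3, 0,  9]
λ = 3: alg = 4, geom = 2

Step 1 — factor the characteristic polynomial to read off the algebraic multiplicities:
  χ_A(x) = (x - 3)^4

Step 2 — compute geometric multiplicities via the rank-nullity identity g(λ) = n − rank(A − λI):
  rank(A − (3)·I) = 2, so dim ker(A − (3)·I) = n − 2 = 2

Summary:
  λ = 3: algebraic multiplicity = 4, geometric multiplicity = 2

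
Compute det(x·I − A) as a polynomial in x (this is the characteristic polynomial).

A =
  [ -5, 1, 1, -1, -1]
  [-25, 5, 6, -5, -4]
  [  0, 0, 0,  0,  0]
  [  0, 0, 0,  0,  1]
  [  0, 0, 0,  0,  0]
x^5

Expanding det(x·I − A) (e.g. by cofactor expansion or by noting that A is similar to its Jordan form J, which has the same characteristic polynomial as A) gives
  χ_A(x) = x^5
which factors as x^5. The eigenvalues (with algebraic multiplicities) are λ = 0 with multiplicity 5.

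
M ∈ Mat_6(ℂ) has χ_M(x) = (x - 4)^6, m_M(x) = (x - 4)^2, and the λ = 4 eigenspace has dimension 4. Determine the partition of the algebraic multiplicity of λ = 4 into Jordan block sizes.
Block sizes for λ = 4: [2, 2, 1, 1]

Step 1 — from the characteristic polynomial, algebraic multiplicity of λ = 4 is 6. From dim ker(M − (4)·I) = 4, there are exactly 4 Jordan blocks for λ = 4.
Step 2 — from the minimal polynomial, the factor (x − 4)^2 tells us the largest block for λ = 4 has size 2.
Step 3 — with total size 6, 4 blocks, and largest block 2, the block sizes (in nonincreasing order) are [2, 2, 1, 1].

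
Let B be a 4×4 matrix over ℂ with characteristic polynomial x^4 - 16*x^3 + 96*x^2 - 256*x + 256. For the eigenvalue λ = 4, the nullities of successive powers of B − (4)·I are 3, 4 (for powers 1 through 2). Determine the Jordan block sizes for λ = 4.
Block sizes for λ = 4: [2, 1, 1]

From the dimensions of kernels of powers, the number of Jordan blocks of size at least j is d_j − d_{j−1} where d_j = dim ker(N^j) (with d_0 = 0). Computing the differences gives [3, 1].
The number of blocks of size exactly k is (#blocks of size ≥ k) − (#blocks of size ≥ k + 1), so the partition is: 2 block(s) of size 1, 1 block(s) of size 2.
In nonincreasing order the block sizes are [2, 1, 1].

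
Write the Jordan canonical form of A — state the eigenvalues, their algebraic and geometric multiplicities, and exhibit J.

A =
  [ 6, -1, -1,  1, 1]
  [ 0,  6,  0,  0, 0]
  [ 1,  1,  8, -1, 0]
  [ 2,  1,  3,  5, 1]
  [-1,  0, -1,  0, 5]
J_2(6) ⊕ J_2(6) ⊕ J_1(6)

The characteristic polynomial is
  det(x·I − A) = x^5 - 30*x^4 + 360*x^3 - 2160*x^2 + 6480*x - 7776 = (x - 6)^5

Eigenvalues and multiplicities (the geometric multiplicity of λ is n − rank(A − λI), which equals the number of Jordan blocks for λ):
  λ = 6: algebraic multiplicity = 5, geometric multiplicity = 3

Determining the block sizes for each eigenvalue:
  λ = 6: with am = 5 and gm = 3, the partition is not yet determined (e.g. several partitions of 5 into 3 parts exist). Let N = A − (6)·I. Computing rank(N^1) = 2, rank(N^2) = 0; the number of blocks of size ≥ j is rank(N^{j−1}) − rank(N^j), giving [3, 2]. So we have 2 block(s) of size 2, 1 block(s) of size 1 → block sizes [2, 2, 1]

Assembling the blocks gives a Jordan form
J =
  [6, 1, 0, 0, 0]
  [0, 6, 0, 0, 0]
  [0, 0, 6, 1, 0]
  [0, 0, 0, 6, 0]
  [0, 0, 0, 0, 6]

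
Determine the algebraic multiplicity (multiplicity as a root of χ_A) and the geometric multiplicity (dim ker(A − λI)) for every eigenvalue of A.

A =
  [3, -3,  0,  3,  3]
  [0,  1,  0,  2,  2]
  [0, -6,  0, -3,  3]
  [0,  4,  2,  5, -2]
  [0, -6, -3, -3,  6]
λ = 3: alg = 5, geom = 3

Step 1 — factor the characteristic polynomial to read off the algebraic multiplicities:
  χ_A(x) = (x - 3)^5

Step 2 — compute geometric multiplicities via the rank-nullity identity g(λ) = n − rank(A − λI):
  rank(A − (3)·I) = 2, so dim ker(A − (3)·I) = n − 2 = 3

Summary:
  λ = 3: algebraic multiplicity = 5, geometric multiplicity = 3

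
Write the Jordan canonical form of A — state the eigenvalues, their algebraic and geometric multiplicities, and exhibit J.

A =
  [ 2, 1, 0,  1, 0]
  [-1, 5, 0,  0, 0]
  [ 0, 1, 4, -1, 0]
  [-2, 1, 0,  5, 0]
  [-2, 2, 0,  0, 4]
J_3(4) ⊕ J_1(4) ⊕ J_1(4)

The characteristic polynomial is
  det(x·I − A) = x^5 - 20*x^4 + 160*x^3 - 640*x^2 + 1280*x - 1024 = (x - 4)^5

Eigenvalues and multiplicities (the geometric multiplicity of λ is n − rank(A − λI), which equals the number of Jordan blocks for λ):
  λ = 4: algebraic multiplicity = 5, geometric multiplicity = 3

Determining the block sizes for each eigenvalue:
  λ = 4: with am = 5 and gm = 3, the partition is not yet determined (e.g. several partitions of 5 into 3 parts exist). Let N = A − (4)·I. Computing rank(N^1) = 2, rank(N^2) = 1, rank(N^3) = 0; the number of blocks of size ≥ j is rank(N^{j−1}) − rank(N^j), giving [3, 1, 1]. So we have 1 block(s) of size 3, 2 block(s) of size 1 → block sizes [3, 1, 1]

Assembling the blocks gives a Jordan form
J =
  [4, 1, 0, 0, 0]
  [0, 4, 1, 0, 0]
  [0, 0, 4, 0, 0]
  [0, 0, 0, 4, 0]
  [0, 0, 0, 0, 4]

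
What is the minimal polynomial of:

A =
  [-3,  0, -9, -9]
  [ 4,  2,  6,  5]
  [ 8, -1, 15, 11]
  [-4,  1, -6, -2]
x^2 - 6*x + 9

The characteristic polynomial is χ_A(x) = (x - 3)^4, so the eigenvalues are known. The minimal polynomial is
  m_A(x) = Π_λ (x − λ)^{k_λ}
where k_λ is the size of the *largest* Jordan block for λ (equivalently, the smallest k with (A − λI)^k v = 0 for every generalised eigenvector v of λ).

  λ = 3: largest Jordan block has size 2, contributing (x − 3)^2

So m_A(x) = (x - 3)^2 = x^2 - 6*x + 9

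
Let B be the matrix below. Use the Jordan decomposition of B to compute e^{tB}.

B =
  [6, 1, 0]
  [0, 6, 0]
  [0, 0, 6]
e^{tB} =
  [exp(6*t), t*exp(6*t), 0]
  [0, exp(6*t), 0]
  [0, 0, exp(6*t)]

Strategy: write B = P · J · P⁻¹ where J is a Jordan canonical form, so e^{tB} = P · e^{tJ} · P⁻¹, and e^{tJ} can be computed block-by-block.

B has Jordan form
J =
  [6, 1, 0]
  [0, 6, 0]
  [0, 0, 6]
(up to reordering of blocks).

Per-block formulas:
  For a 1×1 block at λ = 6: exp(t · [6]) = [e^(6t)].
  For a 2×2 Jordan block J_2(6): exp(t · J_2(6)) = e^(6t)·(I + t·N), where N is the 2×2 nilpotent shift.

After assembling e^{tJ} and conjugating by P, we get:

e^{tB} =
  [exp(6*t), t*exp(6*t), 0]
  [0, exp(6*t), 0]
  [0, 0, exp(6*t)]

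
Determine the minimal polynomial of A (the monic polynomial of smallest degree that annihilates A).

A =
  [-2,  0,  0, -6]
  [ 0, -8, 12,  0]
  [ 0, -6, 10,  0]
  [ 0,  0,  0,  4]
x^2 - 2*x - 8

The characteristic polynomial is χ_A(x) = (x - 4)^2*(x + 2)^2, so the eigenvalues are known. The minimal polynomial is
  m_A(x) = Π_λ (x − λ)^{k_λ}
where k_λ is the size of the *largest* Jordan block for λ (equivalently, the smallest k with (A − λI)^k v = 0 for every generalised eigenvector v of λ).

  λ = -2: largest Jordan block has size 1, contributing (x + 2)
  λ = 4: largest Jordan block has size 1, contributing (x − 4)

So m_A(x) = (x - 4)*(x + 2) = x^2 - 2*x - 8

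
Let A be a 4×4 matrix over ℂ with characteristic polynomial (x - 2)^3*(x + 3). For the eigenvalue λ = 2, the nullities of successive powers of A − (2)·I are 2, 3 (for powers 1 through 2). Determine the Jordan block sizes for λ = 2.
Block sizes for λ = 2: [2, 1]

From the dimensions of kernels of powers, the number of Jordan blocks of size at least j is d_j − d_{j−1} where d_j = dim ker(N^j) (with d_0 = 0). Computing the differences gives [2, 1].
The number of blocks of size exactly k is (#blocks of size ≥ k) − (#blocks of size ≥ k + 1), so the partition is: 1 block(s) of size 1, 1 block(s) of size 2.
In nonincreasing order the block sizes are [2, 1].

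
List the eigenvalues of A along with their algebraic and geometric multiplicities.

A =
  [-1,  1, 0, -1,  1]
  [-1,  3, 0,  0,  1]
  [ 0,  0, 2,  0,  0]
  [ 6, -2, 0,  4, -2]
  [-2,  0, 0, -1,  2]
λ = 2: alg = 5, geom = 3

Step 1 — factor the characteristic polynomial to read off the algebraic multiplicities:
  χ_A(x) = (x - 2)^5

Step 2 — compute geometric multiplicities via the rank-nullity identity g(λ) = n − rank(A − λI):
  rank(A − (2)·I) = 2, so dim ker(A − (2)·I) = n − 2 = 3

Summary:
  λ = 2: algebraic multiplicity = 5, geometric multiplicity = 3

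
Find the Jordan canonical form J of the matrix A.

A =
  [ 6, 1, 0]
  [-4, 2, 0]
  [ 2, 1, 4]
J_2(4) ⊕ J_1(4)

The characteristic polynomial is
  det(x·I − A) = x^3 - 12*x^2 + 48*x - 64 = (x - 4)^3

Eigenvalues and multiplicities (the geometric multiplicity of λ is n − rank(A − λI), which equals the number of Jordan blocks for λ):
  λ = 4: algebraic multiplicity = 3, geometric multiplicity = 2

Determining the block sizes for each eigenvalue:
  λ = 4: 2 blocks summing to 3 forces exactly one block of size 2 and the rest size 1 → block sizes [2, 1]

Assembling the blocks gives a Jordan form
J =
  [4, 1, 0]
  [0, 4, 0]
  [0, 0, 4]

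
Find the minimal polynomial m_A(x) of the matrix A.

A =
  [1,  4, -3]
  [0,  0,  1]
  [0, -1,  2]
x^3 - 3*x^2 + 3*x - 1

The characteristic polynomial is χ_A(x) = (x - 1)^3, so the eigenvalues are known. The minimal polynomial is
  m_A(x) = Π_λ (x − λ)^{k_λ}
where k_λ is the size of the *largest* Jordan block for λ (equivalently, the smallest k with (A − λI)^k v = 0 for every generalised eigenvector v of λ).

  λ = 1: largest Jordan block has size 3, contributing (x − 1)^3

So m_A(x) = (x - 1)^3 = x^3 - 3*x^2 + 3*x - 1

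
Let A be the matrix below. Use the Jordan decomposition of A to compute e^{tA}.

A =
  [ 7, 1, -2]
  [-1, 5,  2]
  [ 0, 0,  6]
e^{tA} =
  [t*exp(6*t) + exp(6*t), t*exp(6*t), -2*t*exp(6*t)]
  [-t*exp(6*t), -t*exp(6*t) + exp(6*t), 2*t*exp(6*t)]
  [0, 0, exp(6*t)]

Strategy: write A = P · J · P⁻¹ where J is a Jordan canonical form, so e^{tA} = P · e^{tJ} · P⁻¹, and e^{tJ} can be computed block-by-block.

A has Jordan form
J =
  [6, 1, 0]
  [0, 6, 0]
  [0, 0, 6]
(up to reordering of blocks).

Per-block formulas:
  For a 2×2 Jordan block J_2(6): exp(t · J_2(6)) = e^(6t)·(I + t·N), where N is the 2×2 nilpotent shift.
  For a 1×1 block at λ = 6: exp(t · [6]) = [e^(6t)].

After assembling e^{tJ} and conjugating by P, we get:

e^{tA} =
  [t*exp(6*t) + exp(6*t), t*exp(6*t), -2*t*exp(6*t)]
  [-t*exp(6*t), -t*exp(6*t) + exp(6*t), 2*t*exp(6*t)]
  [0, 0, exp(6*t)]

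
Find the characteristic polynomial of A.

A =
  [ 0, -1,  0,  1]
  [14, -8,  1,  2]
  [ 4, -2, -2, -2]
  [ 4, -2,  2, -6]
x^4 + 16*x^3 + 96*x^2 + 256*x + 256

Expanding det(x·I − A) (e.g. by cofactor expansion or by noting that A is similar to its Jordan form J, which has the same characteristic polynomial as A) gives
  χ_A(x) = x^4 + 16*x^3 + 96*x^2 + 256*x + 256
which factors as (x + 4)^4. The eigenvalues (with algebraic multiplicities) are λ = -4 with multiplicity 4.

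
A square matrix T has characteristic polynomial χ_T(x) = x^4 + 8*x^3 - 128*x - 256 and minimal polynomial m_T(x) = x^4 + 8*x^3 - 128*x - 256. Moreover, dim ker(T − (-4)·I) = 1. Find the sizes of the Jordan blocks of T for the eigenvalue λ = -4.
Block sizes for λ = -4: [3]

Step 1 — from the characteristic polynomial, algebraic multiplicity of λ = -4 is 3. From dim ker(T − (-4)·I) = 1, there are exactly 1 Jordan blocks for λ = -4.
Step 2 — from the minimal polynomial, the factor (x + 4)^3 tells us the largest block for λ = -4 has size 3.
Step 3 — with total size 3, 1 blocks, and largest block 3, the block sizes (in nonincreasing order) are [3].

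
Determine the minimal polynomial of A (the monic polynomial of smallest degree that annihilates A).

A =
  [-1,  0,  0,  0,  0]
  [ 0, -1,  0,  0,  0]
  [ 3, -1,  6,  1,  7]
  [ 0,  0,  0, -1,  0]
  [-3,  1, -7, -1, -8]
x^2 + 2*x + 1

The characteristic polynomial is χ_A(x) = (x + 1)^5, so the eigenvalues are known. The minimal polynomial is
  m_A(x) = Π_λ (x − λ)^{k_λ}
where k_λ is the size of the *largest* Jordan block for λ (equivalently, the smallest k with (A − λI)^k v = 0 for every generalised eigenvector v of λ).

  λ = -1: largest Jordan block has size 2, contributing (x + 1)^2

So m_A(x) = (x + 1)^2 = x^2 + 2*x + 1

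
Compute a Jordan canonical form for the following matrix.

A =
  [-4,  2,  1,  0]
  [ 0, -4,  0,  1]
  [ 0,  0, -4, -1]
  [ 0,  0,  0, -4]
J_3(-4) ⊕ J_1(-4)

The characteristic polynomial is
  det(x·I − A) = x^4 + 16*x^3 + 96*x^2 + 256*x + 256 = (x + 4)^4

Eigenvalues and multiplicities (the geometric multiplicity of λ is n − rank(A − λI), which equals the number of Jordan blocks for λ):
  λ = -4: algebraic multiplicity = 4, geometric multiplicity = 2

Determining the block sizes for each eigenvalue:
  λ = -4: with am = 4 and gm = 2, the partition is not yet determined (e.g. several partitions of 4 into 2 parts exist). Let N = A − (-4)·I. Computing rank(N^1) = 2, rank(N^2) = 1, rank(N^3) = 0; the number of blocks of size ≥ j is rank(N^{j−1}) − rank(N^j), giving [2, 1, 1]. So we have 1 block(s) of size 3, 1 block(s) of size 1 → block sizes [3, 1]

Assembling the blocks gives a Jordan form
J =
  [-4,  1,  0,  0]
  [ 0, -4,  1,  0]
  [ 0,  0, -4,  0]
  [ 0,  0,  0, -4]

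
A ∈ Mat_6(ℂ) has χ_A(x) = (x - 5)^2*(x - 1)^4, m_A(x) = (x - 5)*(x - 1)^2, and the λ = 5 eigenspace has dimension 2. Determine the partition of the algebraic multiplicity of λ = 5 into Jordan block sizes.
Block sizes for λ = 5: [1, 1]

Step 1 — from the characteristic polynomial, algebraic multiplicity of λ = 5 is 2. From dim ker(A − (5)·I) = 2, there are exactly 2 Jordan blocks for λ = 5.
Step 2 — from the minimal polynomial, the factor (x − 5) tells us the largest block for λ = 5 has size 1.
Step 3 — with total size 2, 2 blocks, and largest block 1, the block sizes (in nonincreasing order) are [1, 1].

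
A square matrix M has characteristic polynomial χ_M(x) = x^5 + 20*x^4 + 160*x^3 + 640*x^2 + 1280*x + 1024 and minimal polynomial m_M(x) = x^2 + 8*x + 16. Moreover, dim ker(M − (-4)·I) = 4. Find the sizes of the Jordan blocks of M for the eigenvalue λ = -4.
Block sizes for λ = -4: [2, 1, 1, 1]

Step 1 — from the characteristic polynomial, algebraic multiplicity of λ = -4 is 5. From dim ker(M − (-4)·I) = 4, there are exactly 4 Jordan blocks for λ = -4.
Step 2 — from the minimal polynomial, the factor (x + 4)^2 tells us the largest block for λ = -4 has size 2.
Step 3 — with total size 5, 4 blocks, and largest block 2, the block sizes (in nonincreasing order) are [2, 1, 1, 1].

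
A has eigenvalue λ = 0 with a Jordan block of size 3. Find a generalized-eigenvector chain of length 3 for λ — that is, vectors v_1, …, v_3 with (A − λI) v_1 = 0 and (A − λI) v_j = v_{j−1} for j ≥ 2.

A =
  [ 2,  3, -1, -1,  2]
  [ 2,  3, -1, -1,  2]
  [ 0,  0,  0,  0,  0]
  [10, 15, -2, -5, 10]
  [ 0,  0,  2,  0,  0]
A Jordan chain for λ = 0 of length 3:
v_1 = (1, 1, 0, 5, 0)ᵀ
v_2 = (-1, -1, 0, -2, 2)ᵀ
v_3 = (0, 0, 1, 0, 0)ᵀ

Let N = A − (0)·I. We want v_3 with N^3 v_3 = 0 but N^2 v_3 ≠ 0; then v_{j-1} := N · v_j for j = 3, …, 2.

Pick v_3 = (0, 0, 1, 0, 0)ᵀ.
Then v_2 = N · v_3 = (-1, -1, 0, -2, 2)ᵀ.
Then v_1 = N · v_2 = (1, 1, 0, 5, 0)ᵀ.

Sanity check: (A − (0)·I) v_1 = (0, 0, 0, 0, 0)ᵀ = 0. ✓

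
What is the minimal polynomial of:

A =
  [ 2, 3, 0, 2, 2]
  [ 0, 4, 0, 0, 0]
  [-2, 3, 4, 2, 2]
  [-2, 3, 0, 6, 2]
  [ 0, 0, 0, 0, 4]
x^2 - 8*x + 16

The characteristic polynomial is χ_A(x) = (x - 4)^5, so the eigenvalues are known. The minimal polynomial is
  m_A(x) = Π_λ (x − λ)^{k_λ}
where k_λ is the size of the *largest* Jordan block for λ (equivalently, the smallest k with (A − λI)^k v = 0 for every generalised eigenvector v of λ).

  λ = 4: largest Jordan block has size 2, contributing (x − 4)^2

So m_A(x) = (x - 4)^2 = x^2 - 8*x + 16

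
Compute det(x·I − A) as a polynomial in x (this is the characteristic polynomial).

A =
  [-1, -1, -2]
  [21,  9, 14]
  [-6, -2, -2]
x^3 - 6*x^2 + 12*x - 8

Expanding det(x·I − A) (e.g. by cofactor expansion or by noting that A is similar to its Jordan form J, which has the same characteristic polynomial as A) gives
  χ_A(x) = x^3 - 6*x^2 + 12*x - 8
which factors as (x - 2)^3. The eigenvalues (with algebraic multiplicities) are λ = 2 with multiplicity 3.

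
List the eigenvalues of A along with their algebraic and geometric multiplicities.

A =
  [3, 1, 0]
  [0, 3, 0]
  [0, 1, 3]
λ = 3: alg = 3, geom = 2

Step 1 — factor the characteristic polynomial to read off the algebraic multiplicities:
  χ_A(x) = (x - 3)^3

Step 2 — compute geometric multiplicities via the rank-nullity identity g(λ) = n − rank(A − λI):
  rank(A − (3)·I) = 1, so dim ker(A − (3)·I) = n − 1 = 2

Summary:
  λ = 3: algebraic multiplicity = 3, geometric multiplicity = 2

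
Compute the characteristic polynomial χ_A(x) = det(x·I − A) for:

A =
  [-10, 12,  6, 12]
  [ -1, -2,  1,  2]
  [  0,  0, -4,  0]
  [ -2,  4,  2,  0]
x^4 + 16*x^3 + 96*x^2 + 256*x + 256

Expanding det(x·I − A) (e.g. by cofactor expansion or by noting that A is similar to its Jordan form J, which has the same characteristic polynomial as A) gives
  χ_A(x) = x^4 + 16*x^3 + 96*x^2 + 256*x + 256
which factors as (x + 4)^4. The eigenvalues (with algebraic multiplicities) are λ = -4 with multiplicity 4.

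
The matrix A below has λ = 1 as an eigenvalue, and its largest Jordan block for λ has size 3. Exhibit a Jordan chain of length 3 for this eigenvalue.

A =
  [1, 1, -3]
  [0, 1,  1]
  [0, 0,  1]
A Jordan chain for λ = 1 of length 3:
v_1 = (1, 0, 0)ᵀ
v_2 = (-3, 1, 0)ᵀ
v_3 = (0, 0, 1)ᵀ

Let N = A − (1)·I. We want v_3 with N^3 v_3 = 0 but N^2 v_3 ≠ 0; then v_{j-1} := N · v_j for j = 3, …, 2.

Pick v_3 = (0, 0, 1)ᵀ.
Then v_2 = N · v_3 = (-3, 1, 0)ᵀ.
Then v_1 = N · v_2 = (1, 0, 0)ᵀ.

Sanity check: (A − (1)·I) v_1 = (0, 0, 0)ᵀ = 0. ✓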